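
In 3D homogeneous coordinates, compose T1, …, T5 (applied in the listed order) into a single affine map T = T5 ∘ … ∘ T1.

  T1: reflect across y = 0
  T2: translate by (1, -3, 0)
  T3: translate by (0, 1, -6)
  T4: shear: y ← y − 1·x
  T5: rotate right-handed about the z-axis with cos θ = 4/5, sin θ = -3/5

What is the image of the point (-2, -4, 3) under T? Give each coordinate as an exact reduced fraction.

T(p) = (1, 3, -3)

T1 reflect across y = 0: (-2, -4, 3) → (-2, 4, 3)
T2 translate by (1, -3, 0): (-2, 4, 3) → (-1, 1, 3)
T3 translate by (0, 1, -6): (-1, 1, 3) → (-1, 2, -3)
T4 shear: y ← y − 1·x: (-1, 2, -3) → (-1, 3, -3)
T5 rotate right-handed about the z-axis with cos θ = 4/5, sin θ = -3/5: (-1, 3, -3) → (1, 3, -3)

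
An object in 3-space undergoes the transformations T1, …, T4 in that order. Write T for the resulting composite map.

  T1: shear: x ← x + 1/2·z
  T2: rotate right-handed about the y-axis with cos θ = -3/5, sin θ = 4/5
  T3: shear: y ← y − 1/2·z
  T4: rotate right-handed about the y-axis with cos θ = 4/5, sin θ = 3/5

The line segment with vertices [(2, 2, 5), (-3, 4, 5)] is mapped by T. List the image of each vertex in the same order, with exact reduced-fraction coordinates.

T1 shear: x ← x + 1/2·z: (2, 2, 5) → (9/2, 2, 5); (-3, 4, 5) → (-1/2, 4, 5)
T2 rotate right-handed about the y-axis with cos θ = -3/5, sin θ = 4/5: (9/2, 2, 5) → (13/10, 2, -33/5); (-1/2, 4, 5) → (43/10, 4, -13/5)
T3 shear: y ← y − 1/2·z: (13/10, 2, -33/5) → (13/10, 53/10, -33/5); (43/10, 4, -13/5) → (43/10, 53/10, -13/5)
T4 rotate right-handed about the y-axis with cos θ = 4/5, sin θ = 3/5: (13/10, 53/10, -33/5) → (-73/25, 53/10, -303/50); (43/10, 53/10, -13/5) → (47/25, 53/10, -233/50)

image vertices: (-73/25, 53/10, -303/50), (47/25, 53/10, -233/50)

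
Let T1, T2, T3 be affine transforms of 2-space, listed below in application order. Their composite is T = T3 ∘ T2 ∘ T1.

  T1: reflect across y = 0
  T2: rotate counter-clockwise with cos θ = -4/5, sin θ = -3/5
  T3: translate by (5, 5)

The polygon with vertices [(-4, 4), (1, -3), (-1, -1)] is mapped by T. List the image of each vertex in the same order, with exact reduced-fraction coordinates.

T1 reflect across y = 0: (-4, 4) → (-4, -4); (1, -3) → (1, 3); (-1, -1) → (-1, 1)
T2 rotate counter-clockwise with cos θ = -4/5, sin θ = -3/5: (-4, -4) → (4/5, 28/5); (1, 3) → (1, -3); (-1, 1) → (7/5, -1/5)
T3 translate by (5, 5): (4/5, 28/5) → (29/5, 53/5); (1, -3) → (6, 2); (7/5, -1/5) → (32/5, 24/5)

image vertices: (29/5, 53/5), (6, 2), (32/5, 24/5)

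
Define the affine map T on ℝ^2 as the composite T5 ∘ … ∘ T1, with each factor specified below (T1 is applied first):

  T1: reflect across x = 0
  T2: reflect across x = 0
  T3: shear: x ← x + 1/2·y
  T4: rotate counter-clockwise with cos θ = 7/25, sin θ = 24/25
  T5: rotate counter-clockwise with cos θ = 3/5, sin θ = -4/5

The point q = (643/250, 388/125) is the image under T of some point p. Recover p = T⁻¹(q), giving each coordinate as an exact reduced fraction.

T1 = [-1 0 0; 0 1 0; 0 0 1]
T2·T1 = [1 0 0; 0 1 0; 0 0 1]
T3·…·T1 = [1 1/2 0; 0 1 0; 0 0 1]
T4·…·T1 = [7/25 -41/50 0; 24/25 19/25 0; 0 0 1]
T5·…·T1 = [117/125 29/250 0; 44/125 139/125 0; 0 0 1]
det M = 1; M⁻¹ = [139/125 -29/250 0; -44/125 117/125 0; 0 0 1]
M⁻¹ · (643/250, 388/125)ᵀ = (5/2, 2)ᵀ

p = (5/2, 2)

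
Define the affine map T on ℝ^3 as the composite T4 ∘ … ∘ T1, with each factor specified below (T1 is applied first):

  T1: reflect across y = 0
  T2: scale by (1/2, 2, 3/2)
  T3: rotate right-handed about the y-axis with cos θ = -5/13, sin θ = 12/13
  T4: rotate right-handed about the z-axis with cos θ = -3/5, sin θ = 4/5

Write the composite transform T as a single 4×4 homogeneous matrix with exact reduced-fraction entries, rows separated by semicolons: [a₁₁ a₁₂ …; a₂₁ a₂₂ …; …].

T1 = [1 0 0 0; 0 -1 0 0; 0 0 1 0; 0 0 0 1]
T2·T1 = [1/2 0 0 0; 0 -2 0 0; 0 0 3/2 0; 0 0 0 1]
T3·…·T1 = [-5/26 0 18/13 0; 0 -2 0 0; -6/13 0 -15/26 0; 0 0 0 1]
T4·…·T1 = [3/26 8/5 -54/65 0; -2/13 6/5 72/65 0; -6/13 0 -15/26 0; 0 0 0 1]

T = [3/26 8/5 -54/65 0; -2/13 6/5 72/65 0; -6/13 0 -15/26 0; 0 0 0 1]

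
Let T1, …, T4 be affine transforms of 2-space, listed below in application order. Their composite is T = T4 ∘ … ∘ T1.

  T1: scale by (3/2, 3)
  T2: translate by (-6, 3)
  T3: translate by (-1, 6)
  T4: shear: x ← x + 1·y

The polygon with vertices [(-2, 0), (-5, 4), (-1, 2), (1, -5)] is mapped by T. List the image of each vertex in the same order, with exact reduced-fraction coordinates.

image vertices: (-1, 9), (13/2, 21), (13/2, 15), (-23/2, -6)

T1 scale by (3/2, 3): (-2, 0) → (-3, 0); (-5, 4) → (-15/2, 12); (-1, 2) → (-3/2, 6); (1, -5) → (3/2, -15)
T2 translate by (-6, 3): (-3, 0) → (-9, 3); (-15/2, 12) → (-27/2, 15); (-3/2, 6) → (-15/2, 9); (3/2, -15) → (-9/2, -12)
T3 translate by (-1, 6): (-9, 3) → (-10, 9); (-27/2, 15) → (-29/2, 21); (-15/2, 9) → (-17/2, 15); (-9/2, -12) → (-11/2, -6)
T4 shear: x ← x + 1·y: (-10, 9) → (-1, 9); (-29/2, 21) → (13/2, 21); (-17/2, 15) → (13/2, 15); (-11/2, -6) → (-23/2, -6)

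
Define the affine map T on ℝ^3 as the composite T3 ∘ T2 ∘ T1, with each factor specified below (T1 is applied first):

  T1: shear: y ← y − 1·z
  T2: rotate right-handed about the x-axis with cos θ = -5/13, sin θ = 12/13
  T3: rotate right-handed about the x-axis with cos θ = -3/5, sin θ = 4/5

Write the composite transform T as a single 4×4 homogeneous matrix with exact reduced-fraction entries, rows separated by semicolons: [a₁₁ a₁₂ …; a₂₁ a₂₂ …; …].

T1 = [1 0 0 0; 0 1 -1 0; 0 0 1 0; 0 0 0 1]
T2·T1 = [1 0 0 0; 0 -5/13 -7/13 0; 0 12/13 -17/13 0; 0 0 0 1]
T3·…·T1 = [1 0 0 0; 0 -33/65 89/65 0; 0 -56/65 23/65 0; 0 0 0 1]

T = [1 0 0 0; 0 -33/65 89/65 0; 0 -56/65 23/65 0; 0 0 0 1]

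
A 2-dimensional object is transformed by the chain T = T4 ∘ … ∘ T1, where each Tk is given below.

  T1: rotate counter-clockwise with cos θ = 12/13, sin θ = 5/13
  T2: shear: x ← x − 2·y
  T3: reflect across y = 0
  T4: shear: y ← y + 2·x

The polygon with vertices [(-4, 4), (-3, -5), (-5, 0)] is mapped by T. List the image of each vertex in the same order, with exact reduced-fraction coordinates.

image vertices: (-124/13, -276/13), (139/13, 353/13), (-10/13, 5/13)

T1 rotate counter-clockwise with cos θ = 12/13, sin θ = 5/13: (-4, 4) → (-68/13, 28/13); (-3, -5) → (-11/13, -75/13); (-5, 0) → (-60/13, -25/13)
T2 shear: x ← x − 2·y: (-68/13, 28/13) → (-124/13, 28/13); (-11/13, -75/13) → (139/13, -75/13); (-60/13, -25/13) → (-10/13, -25/13)
T3 reflect across y = 0: (-124/13, 28/13) → (-124/13, -28/13); (139/13, -75/13) → (139/13, 75/13); (-10/13, -25/13) → (-10/13, 25/13)
T4 shear: y ← y + 2·x: (-124/13, -28/13) → (-124/13, -276/13); (139/13, 75/13) → (139/13, 353/13); (-10/13, 25/13) → (-10/13, 5/13)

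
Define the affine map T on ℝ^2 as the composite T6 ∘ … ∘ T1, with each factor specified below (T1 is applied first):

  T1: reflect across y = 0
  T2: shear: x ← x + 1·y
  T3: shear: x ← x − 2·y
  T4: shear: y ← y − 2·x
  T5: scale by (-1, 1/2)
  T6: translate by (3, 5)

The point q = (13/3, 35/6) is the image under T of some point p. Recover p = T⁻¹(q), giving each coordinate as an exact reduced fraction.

p = (-7/3, 1)

T1 = [1 0 0; 0 -1 0; 0 0 1]
T2·T1 = [1 -1 0; 0 -1 0; 0 0 1]
T3·…·T1 = [1 1 0; 0 -1 0; 0 0 1]
T4·…·T1 = [1 1 0; -2 -3 0; 0 0 1]
T5·…·T1 = [-1 -1 0; -1 -3/2 0; 0 0 1]
T6·…·T1 = [-1 -1 3; -1 -3/2 5; 0 0 1]
det M = 1/2; M⁻¹ = [-3 2 -1; 2 -2 4; 0 0 1]
M⁻¹ · (13/3, 35/6)ᵀ = (-7/3, 1)ᵀ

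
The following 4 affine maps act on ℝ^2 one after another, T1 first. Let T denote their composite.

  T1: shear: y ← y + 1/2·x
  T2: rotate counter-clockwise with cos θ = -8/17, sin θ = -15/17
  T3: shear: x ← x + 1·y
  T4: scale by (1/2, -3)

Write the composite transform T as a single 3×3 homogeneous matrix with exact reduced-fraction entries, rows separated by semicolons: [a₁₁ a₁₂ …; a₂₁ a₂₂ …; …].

T1 = [1 0 0; 1/2 1 0; 0 0 1]
T2·T1 = [-1/34 15/17 0; -19/17 -8/17 0; 0 0 1]
T3·…·T1 = [-39/34 7/17 0; -19/17 -8/17 0; 0 0 1]
T4·…·T1 = [-39/68 7/34 0; 57/17 24/17 0; 0 0 1]

T = [-39/68 7/34 0; 57/17 24/17 0; 0 0 1]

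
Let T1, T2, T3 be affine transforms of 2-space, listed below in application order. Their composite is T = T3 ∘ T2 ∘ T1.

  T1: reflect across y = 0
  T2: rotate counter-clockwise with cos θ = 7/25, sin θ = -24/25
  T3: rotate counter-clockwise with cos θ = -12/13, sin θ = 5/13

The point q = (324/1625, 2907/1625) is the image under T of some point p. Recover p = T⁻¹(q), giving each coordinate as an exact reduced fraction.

p = (9/5, 0)

T1 = [1 0 0; 0 -1 0; 0 0 1]
T2·T1 = [7/25 -24/25 0; -24/25 -7/25 0; 0 0 1]
T3·…·T1 = [36/325 323/325 0; 323/325 -36/325 0; 0 0 1]
det M = -1; M⁻¹ = [36/325 323/325 0; 323/325 -36/325 0; 0 0 1]
M⁻¹ · (324/1625, 2907/1625)ᵀ = (9/5, 0)ᵀ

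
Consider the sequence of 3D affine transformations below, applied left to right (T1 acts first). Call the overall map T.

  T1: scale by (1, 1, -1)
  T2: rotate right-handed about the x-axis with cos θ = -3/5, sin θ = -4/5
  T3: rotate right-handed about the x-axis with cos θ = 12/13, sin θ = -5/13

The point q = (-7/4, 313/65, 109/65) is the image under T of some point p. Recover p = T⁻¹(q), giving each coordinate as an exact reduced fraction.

T1 = [1 0 0 0; 0 1 0 0; 0 0 -1 0; 0 0 0 1]
T2·T1 = [1 0 0 0; 0 -3/5 -4/5 0; 0 -4/5 3/5 0; 0 0 0 1]
T3·…·T1 = [1 0 0 0; 0 -56/65 -33/65 0; 0 -33/65 56/65 0; 0 0 0 1]
det M = -1; M⁻¹ = [1 0 0 0; 0 -56/65 -33/65 0; 0 -33/65 56/65 0; 0 0 0 1]
M⁻¹ · (-7/4, 313/65, 109/65)ᵀ = (-7/4, -5, -1)ᵀ

p = (-7/4, -5, -1)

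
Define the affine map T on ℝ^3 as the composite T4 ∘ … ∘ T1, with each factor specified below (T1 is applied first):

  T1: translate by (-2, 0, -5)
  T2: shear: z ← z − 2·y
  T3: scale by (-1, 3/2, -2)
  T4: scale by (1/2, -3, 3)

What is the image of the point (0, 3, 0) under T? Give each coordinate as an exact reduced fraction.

T1 translate by (-2, 0, -5): (0, 3, 0) → (-2, 3, -5)
T2 shear: z ← z − 2·y: (-2, 3, -5) → (-2, 3, -11)
T3 scale by (-1, 3/2, -2): (-2, 3, -11) → (2, 9/2, 22)
T4 scale by (1/2, -3, 3): (2, 9/2, 22) → (1, -27/2, 66)

T(p) = (1, -27/2, 66)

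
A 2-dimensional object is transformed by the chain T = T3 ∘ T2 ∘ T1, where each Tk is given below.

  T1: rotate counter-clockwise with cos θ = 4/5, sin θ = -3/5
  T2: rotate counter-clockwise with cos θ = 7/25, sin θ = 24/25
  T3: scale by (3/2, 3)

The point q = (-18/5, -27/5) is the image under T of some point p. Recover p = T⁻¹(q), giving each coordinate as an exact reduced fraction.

T1 = [4/5 3/5 0; -3/5 4/5 0; 0 0 1]
T2·T1 = [4/5 -3/5 0; 3/5 4/5 0; 0 0 1]
T3·…·T1 = [6/5 -9/10 0; 9/5 12/5 0; 0 0 1]
det M = 9/2; M⁻¹ = [8/15 1/5 0; -2/5 4/15 0; 0 0 1]
M⁻¹ · (-18/5, -27/5)ᵀ = (-3, 0)ᵀ

p = (-3, 0)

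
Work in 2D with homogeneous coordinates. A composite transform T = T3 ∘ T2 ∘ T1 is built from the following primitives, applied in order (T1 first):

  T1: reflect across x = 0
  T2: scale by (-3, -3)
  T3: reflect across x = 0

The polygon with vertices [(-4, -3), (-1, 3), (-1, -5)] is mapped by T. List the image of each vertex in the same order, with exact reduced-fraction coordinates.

T1 reflect across x = 0: (-4, -3) → (4, -3); (-1, 3) → (1, 3); (-1, -5) → (1, -5)
T2 scale by (-3, -3): (4, -3) → (-12, 9); (1, 3) → (-3, -9); (1, -5) → (-3, 15)
T3 reflect across x = 0: (-12, 9) → (12, 9); (-3, -9) → (3, -9); (-3, 15) → (3, 15)

image vertices: (12, 9), (3, -9), (3, 15)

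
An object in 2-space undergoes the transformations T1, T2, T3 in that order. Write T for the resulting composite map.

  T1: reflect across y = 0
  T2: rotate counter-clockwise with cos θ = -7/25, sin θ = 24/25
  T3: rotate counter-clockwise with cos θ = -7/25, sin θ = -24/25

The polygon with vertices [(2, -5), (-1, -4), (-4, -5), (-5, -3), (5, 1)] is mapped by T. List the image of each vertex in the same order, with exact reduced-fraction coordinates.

image vertices: (2, 5), (-1, 4), (-4, 5), (-5, 3), (5, -1)

T1 reflect across y = 0: (2, -5) → (2, 5); (-1, -4) → (-1, 4); (-4, -5) → (-4, 5); (-5, -3) → (-5, 3); (5, 1) → (5, -1)
T2 rotate counter-clockwise with cos θ = -7/25, sin θ = 24/25: (2, 5) → (-134/25, 13/25); (-1, 4) → (-89/25, -52/25); (-4, 5) → (-92/25, -131/25); (-5, 3) → (-37/25, -141/25); (5, -1) → (-11/25, 127/25)
T3 rotate counter-clockwise with cos θ = -7/25, sin θ = -24/25: (-134/25, 13/25) → (2, 5); (-89/25, -52/25) → (-1, 4); (-92/25, -131/25) → (-4, 5); (-37/25, -141/25) → (-5, 3); (-11/25, 127/25) → (5, -1)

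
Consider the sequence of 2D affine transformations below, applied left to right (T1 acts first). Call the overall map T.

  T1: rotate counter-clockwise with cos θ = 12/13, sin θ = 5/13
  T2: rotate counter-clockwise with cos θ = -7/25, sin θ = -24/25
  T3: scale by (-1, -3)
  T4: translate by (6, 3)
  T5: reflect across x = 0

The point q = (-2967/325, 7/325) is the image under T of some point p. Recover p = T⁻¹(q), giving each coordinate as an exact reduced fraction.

p = (-4/3, -3)

T1 = [12/13 -5/13 0; 5/13 12/13 0; 0 0 1]
T2·T1 = [36/325 323/325 0; -323/325 36/325 0; 0 0 1]
T3·…·T1 = [-36/325 -323/325 0; 969/325 -108/325 0; 0 0 1]
T4·…·T1 = [-36/325 -323/325 6; 969/325 -108/325 3; 0 0 1]
T5·…·T1 = [36/325 323/325 -6; 969/325 -108/325 3; 0 0 1]
det M = -3; M⁻¹ = [36/325 323/975 -107/325; 323/325 -12/325 1974/325; 0 0 1]
M⁻¹ · (-2967/325, 7/325)ᵀ = (-4/3, -3)ᵀ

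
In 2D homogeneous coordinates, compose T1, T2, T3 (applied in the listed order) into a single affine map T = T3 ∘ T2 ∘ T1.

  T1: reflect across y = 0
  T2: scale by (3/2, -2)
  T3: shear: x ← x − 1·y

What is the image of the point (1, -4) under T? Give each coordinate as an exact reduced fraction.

T1 reflect across y = 0: (1, -4) → (1, 4)
T2 scale by (3/2, -2): (1, 4) → (3/2, -8)
T3 shear: x ← x − 1·y: (3/2, -8) → (19/2, -8)

T(p) = (19/2, -8)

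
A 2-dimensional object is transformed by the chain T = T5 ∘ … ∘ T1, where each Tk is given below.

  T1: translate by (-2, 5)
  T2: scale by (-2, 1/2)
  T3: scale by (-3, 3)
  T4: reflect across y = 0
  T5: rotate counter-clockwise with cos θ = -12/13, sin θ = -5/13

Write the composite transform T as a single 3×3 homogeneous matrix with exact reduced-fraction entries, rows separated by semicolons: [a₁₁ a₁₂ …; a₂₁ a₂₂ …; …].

T = [-72/13 -15/26 213/26; -30/13 18/13 150/13; 0 0 1]

T1 = [1 0 -2; 0 1 5; 0 0 1]
T2·T1 = [-2 0 4; 0 1/2 5/2; 0 0 1]
T3·…·T1 = [6 0 -12; 0 3/2 15/2; 0 0 1]
T4·…·T1 = [6 0 -12; 0 -3/2 -15/2; 0 0 1]
T5·…·T1 = [-72/13 -15/26 213/26; -30/13 18/13 150/13; 0 0 1]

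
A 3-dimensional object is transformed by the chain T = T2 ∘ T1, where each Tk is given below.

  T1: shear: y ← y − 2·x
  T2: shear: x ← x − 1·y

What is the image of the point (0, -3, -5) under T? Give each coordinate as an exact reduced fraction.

T(p) = (3, -3, -5)

T1 shear: y ← y − 2·x: (0, -3, -5) → (0, -3, -5)
T2 shear: x ← x − 1·y: (0, -3, -5) → (3, -3, -5)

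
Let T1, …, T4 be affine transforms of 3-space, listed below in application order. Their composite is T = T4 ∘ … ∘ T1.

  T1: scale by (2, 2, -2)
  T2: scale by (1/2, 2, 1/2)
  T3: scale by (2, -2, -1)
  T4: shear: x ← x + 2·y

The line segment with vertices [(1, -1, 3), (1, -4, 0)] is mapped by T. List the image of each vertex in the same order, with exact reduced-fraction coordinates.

T1 scale by (2, 2, -2): (1, -1, 3) → (2, -2, -6); (1, -4, 0) → (2, -8, 0)
T2 scale by (1/2, 2, 1/2): (2, -2, -6) → (1, -4, -3); (2, -8, 0) → (1, -16, 0)
T3 scale by (2, -2, -1): (1, -4, -3) → (2, 8, 3); (1, -16, 0) → (2, 32, 0)
T4 shear: x ← x + 2·y: (2, 8, 3) → (18, 8, 3); (2, 32, 0) → (66, 32, 0)

image vertices: (18, 8, 3), (66, 32, 0)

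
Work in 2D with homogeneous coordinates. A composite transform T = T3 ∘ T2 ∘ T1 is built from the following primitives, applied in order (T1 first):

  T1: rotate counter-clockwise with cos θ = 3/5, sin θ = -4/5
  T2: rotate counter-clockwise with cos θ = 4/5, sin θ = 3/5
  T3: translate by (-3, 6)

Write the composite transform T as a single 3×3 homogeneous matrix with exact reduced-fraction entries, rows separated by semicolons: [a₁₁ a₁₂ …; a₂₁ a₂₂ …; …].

T = [24/25 7/25 -3; -7/25 24/25 6; 0 0 1]

T1 = [3/5 4/5 0; -4/5 3/5 0; 0 0 1]
T2·T1 = [24/25 7/25 0; -7/25 24/25 0; 0 0 1]
T3·…·T1 = [24/25 7/25 -3; -7/25 24/25 6; 0 0 1]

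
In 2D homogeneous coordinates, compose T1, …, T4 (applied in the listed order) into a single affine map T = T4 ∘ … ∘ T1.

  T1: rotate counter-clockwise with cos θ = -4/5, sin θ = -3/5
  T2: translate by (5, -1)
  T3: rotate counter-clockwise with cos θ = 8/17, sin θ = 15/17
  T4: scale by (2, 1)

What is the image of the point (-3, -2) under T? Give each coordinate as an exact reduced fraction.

T1 rotate counter-clockwise with cos θ = -4/5, sin θ = -3/5: (-3, -2) → (6/5, 17/5)
T2 translate by (5, -1): (6/5, 17/5) → (31/5, 12/5)
T3 rotate counter-clockwise with cos θ = 8/17, sin θ = 15/17: (31/5, 12/5) → (4/5, 33/5)
T4 scale by (2, 1): (4/5, 33/5) → (8/5, 33/5)

T(p) = (8/5, 33/5)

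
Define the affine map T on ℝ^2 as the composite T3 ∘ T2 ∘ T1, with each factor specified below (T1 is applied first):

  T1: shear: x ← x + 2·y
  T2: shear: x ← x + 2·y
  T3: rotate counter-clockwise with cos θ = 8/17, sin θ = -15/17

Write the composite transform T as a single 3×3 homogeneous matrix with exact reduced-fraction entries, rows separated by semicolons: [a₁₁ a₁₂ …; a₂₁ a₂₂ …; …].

T1 = [1 2 0; 0 1 0; 0 0 1]
T2·T1 = [1 4 0; 0 1 0; 0 0 1]
T3·…·T1 = [8/17 47/17 0; -15/17 -52/17 0; 0 0 1]

T = [8/17 47/17 0; -15/17 -52/17 0; 0 0 1]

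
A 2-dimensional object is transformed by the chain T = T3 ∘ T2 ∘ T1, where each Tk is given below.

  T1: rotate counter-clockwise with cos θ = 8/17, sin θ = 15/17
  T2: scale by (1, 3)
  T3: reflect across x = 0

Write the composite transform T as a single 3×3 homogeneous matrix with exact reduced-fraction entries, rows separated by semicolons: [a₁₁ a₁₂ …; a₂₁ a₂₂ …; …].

T1 = [8/17 -15/17 0; 15/17 8/17 0; 0 0 1]
T2·T1 = [8/17 -15/17 0; 45/17 24/17 0; 0 0 1]
T3·…·T1 = [-8/17 15/17 0; 45/17 24/17 0; 0 0 1]

T = [-8/17 15/17 0; 45/17 24/17 0; 0 0 1]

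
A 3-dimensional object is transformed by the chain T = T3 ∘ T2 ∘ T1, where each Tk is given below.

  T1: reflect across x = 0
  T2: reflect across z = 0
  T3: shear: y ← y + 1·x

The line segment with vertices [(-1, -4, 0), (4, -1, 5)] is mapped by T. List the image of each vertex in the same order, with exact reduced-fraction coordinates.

T1 reflect across x = 0: (-1, -4, 0) → (1, -4, 0); (4, -1, 5) → (-4, -1, 5)
T2 reflect across z = 0: (1, -4, 0) → (1, -4, 0); (-4, -1, 5) → (-4, -1, -5)
T3 shear: y ← y + 1·x: (1, -4, 0) → (1, -3, 0); (-4, -1, -5) → (-4, -5, -5)

image vertices: (1, -3, 0), (-4, -5, -5)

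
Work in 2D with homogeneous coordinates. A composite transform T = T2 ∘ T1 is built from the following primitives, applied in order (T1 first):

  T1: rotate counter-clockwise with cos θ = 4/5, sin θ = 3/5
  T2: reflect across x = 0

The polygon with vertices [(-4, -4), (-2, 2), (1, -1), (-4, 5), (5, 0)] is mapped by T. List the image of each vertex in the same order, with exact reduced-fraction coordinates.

image vertices: (4/5, -28/5), (14/5, 2/5), (-7/5, -1/5), (31/5, 8/5), (-4, 3)

T1 rotate counter-clockwise with cos θ = 4/5, sin θ = 3/5: (-4, -4) → (-4/5, -28/5); (-2, 2) → (-14/5, 2/5); (1, -1) → (7/5, -1/5); (-4, 5) → (-31/5, 8/5); (5, 0) → (4, 3)
T2 reflect across x = 0: (-4/5, -28/5) → (4/5, -28/5); (-14/5, 2/5) → (14/5, 2/5); (7/5, -1/5) → (-7/5, -1/5); (-31/5, 8/5) → (31/5, 8/5); (4, 3) → (-4, 3)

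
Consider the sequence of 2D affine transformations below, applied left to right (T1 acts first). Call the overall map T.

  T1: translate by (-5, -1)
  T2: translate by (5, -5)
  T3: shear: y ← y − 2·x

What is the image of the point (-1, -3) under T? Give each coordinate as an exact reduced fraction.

T1 translate by (-5, -1): (-1, -3) → (-6, -4)
T2 translate by (5, -5): (-6, -4) → (-1, -9)
T3 shear: y ← y − 2·x: (-1, -9) → (-1, -7)

T(p) = (-1, -7)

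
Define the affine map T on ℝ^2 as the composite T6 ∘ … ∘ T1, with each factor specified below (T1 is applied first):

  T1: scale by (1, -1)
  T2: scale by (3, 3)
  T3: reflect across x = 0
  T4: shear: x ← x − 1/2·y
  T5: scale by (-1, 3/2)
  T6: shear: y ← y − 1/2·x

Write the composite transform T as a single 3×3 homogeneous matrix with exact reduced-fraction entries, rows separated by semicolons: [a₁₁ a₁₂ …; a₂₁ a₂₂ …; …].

T = [3 -3/2 0; -3/2 -15/4 0; 0 0 1]

T1 = [1 0 0; 0 -1 0; 0 0 1]
T2·T1 = [3 0 0; 0 -3 0; 0 0 1]
T3·…·T1 = [-3 0 0; 0 -3 0; 0 0 1]
T4·…·T1 = [-3 3/2 0; 0 -3 0; 0 0 1]
T5·…·T1 = [3 -3/2 0; 0 -9/2 0; 0 0 1]
T6·…·T1 = [3 -3/2 0; -3/2 -15/4 0; 0 0 1]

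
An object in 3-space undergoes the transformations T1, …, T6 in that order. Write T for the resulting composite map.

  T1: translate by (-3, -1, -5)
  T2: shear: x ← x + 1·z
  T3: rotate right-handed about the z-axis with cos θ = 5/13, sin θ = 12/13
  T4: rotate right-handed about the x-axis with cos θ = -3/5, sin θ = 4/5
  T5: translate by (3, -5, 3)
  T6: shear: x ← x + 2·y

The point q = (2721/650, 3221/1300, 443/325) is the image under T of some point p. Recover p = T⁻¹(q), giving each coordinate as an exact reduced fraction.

p = (6/5, 9/4, 0)

T1 = [1 0 0 -3; 0 1 0 -1; 0 0 1 -5; 0 0 0 1]
T2·T1 = [1 0 1 -8; 0 1 0 -1; 0 0 1 -5; 0 0 0 1]
T3·…·T1 = [5/13 -12/13 5/13 -28/13; 12/13 5/13 12/13 -101/13; 0 0 1 -5; 0 0 0 1]
T4·…·T1 = [5/13 -12/13 5/13 -28/13; -36/65 -3/13 -88/65 563/65; 48/65 4/13 9/65 -209/65; 0 0 0 1]
T5·…·T1 = [5/13 -12/13 5/13 11/13; -36/65 -3/13 -88/65 238/65; 48/65 4/13 9/65 -14/65; 0 0 0 1]
T6·…·T1 = [-47/65 -18/13 -151/65 531/65; -36/65 -3/13 -88/65 238/65; 48/65 4/13 9/65 -14/65; 0 0 0 1]
det M = 1; M⁻¹ = [5/13 -34/65 87/65 -61/65; -12/13 21/13 4/13 22/13; 0 -4/5 -3/5 14/5; 0 0 0 1]
M⁻¹ · (2721/650, 3221/1300, 443/325)ᵀ = (6/5, 9/4, 0)ᵀ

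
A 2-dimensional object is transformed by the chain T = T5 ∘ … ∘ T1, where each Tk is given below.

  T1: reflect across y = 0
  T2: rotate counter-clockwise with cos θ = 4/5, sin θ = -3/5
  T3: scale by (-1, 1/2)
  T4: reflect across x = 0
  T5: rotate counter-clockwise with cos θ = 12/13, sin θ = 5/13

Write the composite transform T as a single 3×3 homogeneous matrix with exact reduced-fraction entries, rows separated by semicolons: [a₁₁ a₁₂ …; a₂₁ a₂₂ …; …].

T = [111/130 -2/5 0; 2/65 -3/5 0; 0 0 1]

T1 = [1 0 0; 0 -1 0; 0 0 1]
T2·T1 = [4/5 -3/5 0; -3/5 -4/5 0; 0 0 1]
T3·…·T1 = [-4/5 3/5 0; -3/10 -2/5 0; 0 0 1]
T4·…·T1 = [4/5 -3/5 0; -3/10 -2/5 0; 0 0 1]
T5·…·T1 = [111/130 -2/5 0; 2/65 -3/5 0; 0 0 1]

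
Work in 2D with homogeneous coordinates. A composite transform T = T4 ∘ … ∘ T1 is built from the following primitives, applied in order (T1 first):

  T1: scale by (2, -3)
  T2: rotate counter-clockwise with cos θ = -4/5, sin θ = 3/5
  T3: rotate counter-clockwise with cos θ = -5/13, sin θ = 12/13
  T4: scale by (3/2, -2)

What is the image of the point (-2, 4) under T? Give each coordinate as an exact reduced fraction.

T1 scale by (2, -3): (-2, 4) → (-4, -12)
T2 rotate counter-clockwise with cos θ = -4/5, sin θ = 3/5: (-4, -12) → (52/5, 36/5)
T3 rotate counter-clockwise with cos θ = -5/13, sin θ = 12/13: (52/5, 36/5) → (-692/65, 444/65)
T4 scale by (3/2, -2): (-692/65, 444/65) → (-1038/65, -888/65)

T(p) = (-1038/65, -888/65)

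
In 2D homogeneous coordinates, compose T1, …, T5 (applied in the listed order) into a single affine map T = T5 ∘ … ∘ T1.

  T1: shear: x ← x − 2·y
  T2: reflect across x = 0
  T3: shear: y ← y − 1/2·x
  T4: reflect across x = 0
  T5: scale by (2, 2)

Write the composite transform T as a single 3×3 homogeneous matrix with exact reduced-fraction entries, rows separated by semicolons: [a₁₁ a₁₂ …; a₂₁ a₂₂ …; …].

T1 = [1 -2 0; 0 1 0; 0 0 1]
T2·T1 = [-1 2 0; 0 1 0; 0 0 1]
T3·…·T1 = [-1 2 0; 1/2 0 0; 0 0 1]
T4·…·T1 = [1 -2 0; 1/2 0 0; 0 0 1]
T5·…·T1 = [2 -4 0; 1 0 0; 0 0 1]

T = [2 -4 0; 1 0 0; 0 0 1]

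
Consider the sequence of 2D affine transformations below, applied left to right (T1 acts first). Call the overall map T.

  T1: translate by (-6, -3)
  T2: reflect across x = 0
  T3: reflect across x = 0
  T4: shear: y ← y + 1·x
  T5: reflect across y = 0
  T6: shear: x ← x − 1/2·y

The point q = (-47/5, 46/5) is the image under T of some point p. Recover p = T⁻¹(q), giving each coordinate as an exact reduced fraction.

p = (6/5, -7/5)

T1 = [1 0 -6; 0 1 -3; 0 0 1]
T2·T1 = [-1 0 6; 0 1 -3; 0 0 1]
T3·…·T1 = [1 0 -6; 0 1 -3; 0 0 1]
T4·…·T1 = [1 0 -6; 1 1 -9; 0 0 1]
T5·…·T1 = [1 0 -6; -1 -1 9; 0 0 1]
T6·…·T1 = [3/2 1/2 -21/2; -1 -1 9; 0 0 1]
det M = -1; M⁻¹ = [1 1/2 6; -1 -3/2 3; 0 0 1]
M⁻¹ · (-47/5, 46/5)ᵀ = (6/5, -7/5)ᵀ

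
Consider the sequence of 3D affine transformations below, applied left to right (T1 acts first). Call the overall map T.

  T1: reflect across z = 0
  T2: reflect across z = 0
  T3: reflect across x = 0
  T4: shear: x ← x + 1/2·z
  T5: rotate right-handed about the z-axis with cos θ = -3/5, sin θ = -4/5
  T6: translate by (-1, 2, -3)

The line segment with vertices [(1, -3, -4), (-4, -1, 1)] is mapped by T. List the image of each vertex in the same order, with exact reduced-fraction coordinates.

image vertices: (-8/5, 31/5, -7), (-9/2, -1, -2)

T1 reflect across z = 0: (1, -3, -4) → (1, -3, 4); (-4, -1, 1) → (-4, -1, -1)
T2 reflect across z = 0: (1, -3, 4) → (1, -3, -4); (-4, -1, -1) → (-4, -1, 1)
T3 reflect across x = 0: (1, -3, -4) → (-1, -3, -4); (-4, -1, 1) → (4, -1, 1)
T4 shear: x ← x + 1/2·z: (-1, -3, -4) → (-3, -3, -4); (4, -1, 1) → (9/2, -1, 1)
T5 rotate right-handed about the z-axis with cos θ = -3/5, sin θ = -4/5: (-3, -3, -4) → (-3/5, 21/5, -4); (9/2, -1, 1) → (-7/2, -3, 1)
T6 translate by (-1, 2, -3): (-3/5, 21/5, -4) → (-8/5, 31/5, -7); (-7/2, -3, 1) → (-9/2, -1, -2)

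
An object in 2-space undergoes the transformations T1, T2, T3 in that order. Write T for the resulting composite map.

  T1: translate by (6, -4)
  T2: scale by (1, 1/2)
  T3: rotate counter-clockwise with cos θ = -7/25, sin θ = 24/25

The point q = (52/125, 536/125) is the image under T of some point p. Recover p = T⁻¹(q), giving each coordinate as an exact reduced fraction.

p = (-2, 4/5)

T1 = [1 0 6; 0 1 -4; 0 0 1]
T2·T1 = [1 0 6; 0 1/2 -2; 0 0 1]
T3·…·T1 = [-7/25 -12/25 6/25; 24/25 -7/50 158/25; 0 0 1]
det M = 1/2; M⁻¹ = [-7/25 24/25 -6; -48/25 -14/25 4; 0 0 1]
M⁻¹ · (52/125, 536/125)ᵀ = (-2, 4/5)ᵀ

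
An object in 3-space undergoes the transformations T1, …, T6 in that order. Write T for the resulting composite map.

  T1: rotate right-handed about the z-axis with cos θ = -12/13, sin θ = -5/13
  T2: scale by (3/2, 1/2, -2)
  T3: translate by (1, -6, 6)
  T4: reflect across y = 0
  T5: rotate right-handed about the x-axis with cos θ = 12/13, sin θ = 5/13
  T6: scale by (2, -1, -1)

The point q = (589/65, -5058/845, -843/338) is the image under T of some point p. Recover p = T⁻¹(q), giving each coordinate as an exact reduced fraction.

T1 = [-12/13 5/13 0 0; -5/13 -12/13 0 0; 0 0 1 0; 0 0 0 1]
T2·T1 = [-18/13 15/26 0 0; -5/26 -6/13 0 0; 0 0 -2 0; 0 0 0 1]
T3·…·T1 = [-18/13 15/26 0 1; -5/26 -6/13 0 -6; 0 0 -2 6; 0 0 0 1]
T4·…·T1 = [-18/13 15/26 0 1; 5/26 6/13 0 6; 0 0 -2 6; 0 0 0 1]
T5·…·T1 = [-18/13 15/26 0 1; 30/169 72/169 10/13 42/13; 25/338 30/169 -24/13 102/13; 0 0 0 1]
T6·…·T1 = [-36/13 15/13 0 2; -30/169 -72/169 -10/13 -42/13; -25/338 -30/169 24/13 -102/13; 0 0 0 1]
det M = 3; M⁻¹ = [-4/13 -120/169 -50/169 -4; 5/39 -288/169 -120/169 -34/3; 0 -5/26 6/13 3; 0 0 0 1]
M⁻¹ · (589/65, -5058/845, -843/338)ᵀ = (-9/5, 9/5, 3)ᵀ

p = (-9/5, 9/5, 3)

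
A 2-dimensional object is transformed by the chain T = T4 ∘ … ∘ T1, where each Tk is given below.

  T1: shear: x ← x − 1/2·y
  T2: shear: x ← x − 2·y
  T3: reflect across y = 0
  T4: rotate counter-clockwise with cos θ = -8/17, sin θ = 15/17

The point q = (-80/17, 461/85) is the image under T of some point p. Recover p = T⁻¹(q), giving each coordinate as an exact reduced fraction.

T1 = [1 -1/2 0; 0 1 0; 0 0 1]
T2·T1 = [1 -5/2 0; 0 1 0; 0 0 1]
T3·…·T1 = [1 -5/2 0; 0 -1 0; 0 0 1]
T4·…·T1 = [-8/17 35/17 0; 15/17 -59/34 0; 0 0 1]
det M = -1; M⁻¹ = [59/34 35/17 0; 15/17 8/17 0; 0 0 1]
M⁻¹ · (-80/17, 461/85)ᵀ = (3, -8/5)ᵀ

p = (3, -8/5)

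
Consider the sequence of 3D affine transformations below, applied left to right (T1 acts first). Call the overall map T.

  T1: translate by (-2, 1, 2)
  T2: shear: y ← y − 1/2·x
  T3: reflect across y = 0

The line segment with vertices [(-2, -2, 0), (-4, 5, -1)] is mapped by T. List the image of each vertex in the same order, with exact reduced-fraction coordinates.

image vertices: (-4, -1, 2), (-6, -9, 1)

T1 translate by (-2, 1, 2): (-2, -2, 0) → (-4, -1, 2); (-4, 5, -1) → (-6, 6, 1)
T2 shear: y ← y − 1/2·x: (-4, -1, 2) → (-4, 1, 2); (-6, 6, 1) → (-6, 9, 1)
T3 reflect across y = 0: (-4, 1, 2) → (-4, -1, 2); (-6, 9, 1) → (-6, -9, 1)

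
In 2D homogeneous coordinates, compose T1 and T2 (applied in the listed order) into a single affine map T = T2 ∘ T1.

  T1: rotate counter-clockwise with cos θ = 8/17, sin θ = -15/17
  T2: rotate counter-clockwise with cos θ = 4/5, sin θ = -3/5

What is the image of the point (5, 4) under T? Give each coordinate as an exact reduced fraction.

T1 rotate counter-clockwise with cos θ = 8/17, sin θ = -15/17: (5, 4) → (100/17, -43/17)
T2 rotate counter-clockwise with cos θ = 4/5, sin θ = -3/5: (100/17, -43/17) → (271/85, -472/85)

T(p) = (271/85, -472/85)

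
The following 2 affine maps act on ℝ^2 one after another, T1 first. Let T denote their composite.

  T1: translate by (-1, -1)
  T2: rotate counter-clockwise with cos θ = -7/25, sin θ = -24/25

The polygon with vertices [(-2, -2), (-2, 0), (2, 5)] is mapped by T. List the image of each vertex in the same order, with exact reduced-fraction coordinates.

image vertices: (-51/25, 93/25), (-3/25, 79/25), (89/25, -52/25)

T1 translate by (-1, -1): (-2, -2) → (-3, -3); (-2, 0) → (-3, -1); (2, 5) → (1, 4)
T2 rotate counter-clockwise with cos θ = -7/25, sin θ = -24/25: (-3, -3) → (-51/25, 93/25); (-3, -1) → (-3/25, 79/25); (1, 4) → (89/25, -52/25)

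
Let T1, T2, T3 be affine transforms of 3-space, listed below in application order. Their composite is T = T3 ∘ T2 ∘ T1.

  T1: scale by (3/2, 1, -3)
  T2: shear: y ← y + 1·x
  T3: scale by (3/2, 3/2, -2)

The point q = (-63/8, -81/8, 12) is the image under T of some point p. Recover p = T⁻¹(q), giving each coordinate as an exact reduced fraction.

p = (-7/2, -3/2, 2)

T1 = [3/2 0 0 0; 0 1 0 0; 0 0 -3 0; 0 0 0 1]
T2·T1 = [3/2 0 0 0; 3/2 1 0 0; 0 0 -3 0; 0 0 0 1]
T3·…·T1 = [9/4 0 0 0; 9/4 3/2 0 0; 0 0 6 0; 0 0 0 1]
det M = 81/4; M⁻¹ = [4/9 0 0 0; -2/3 2/3 0 0; 0 0 1/6 0; 0 0 0 1]
M⁻¹ · (-63/8, -81/8, 12)ᵀ = (-7/2, -3/2, 2)ᵀ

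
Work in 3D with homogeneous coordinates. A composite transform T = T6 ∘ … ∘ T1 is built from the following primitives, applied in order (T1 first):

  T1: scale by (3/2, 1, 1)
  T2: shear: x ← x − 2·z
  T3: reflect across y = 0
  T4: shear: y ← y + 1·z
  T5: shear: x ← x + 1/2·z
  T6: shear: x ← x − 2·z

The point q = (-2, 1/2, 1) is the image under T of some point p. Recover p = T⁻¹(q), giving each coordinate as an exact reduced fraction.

p = (1, 1/2, 1)

T1 = [3/2 0 0 0; 0 1 0 0; 0 0 1 0; 0 0 0 1]
T2·T1 = [3/2 0 -2 0; 0 1 0 0; 0 0 1 0; 0 0 0 1]
T3·…·T1 = [3/2 0 -2 0; 0 -1 0 0; 0 0 1 0; 0 0 0 1]
T4·…·T1 = [3/2 0 -2 0; 0 -1 1 0; 0 0 1 0; 0 0 0 1]
T5·…·T1 = [3/2 0 -3/2 0; 0 -1 1 0; 0 0 1 0; 0 0 0 1]
T6·…·T1 = [3/2 0 -7/2 0; 0 -1 1 0; 0 0 1 0; 0 0 0 1]
det M = -3/2; M⁻¹ = [2/3 0 7/3 0; 0 -1 1 0; 0 0 1 0; 0 0 0 1]
M⁻¹ · (-2, 1/2, 1)ᵀ = (1, 1/2, 1)ᵀ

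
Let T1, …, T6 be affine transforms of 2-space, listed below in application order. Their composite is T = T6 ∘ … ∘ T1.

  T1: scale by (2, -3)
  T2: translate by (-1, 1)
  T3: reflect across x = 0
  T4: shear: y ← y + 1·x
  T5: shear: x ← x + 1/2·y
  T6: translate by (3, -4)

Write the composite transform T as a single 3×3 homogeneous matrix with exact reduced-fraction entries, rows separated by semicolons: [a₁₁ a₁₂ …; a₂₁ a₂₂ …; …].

T1 = [2 0 0; 0 -3 0; 0 0 1]
T2·T1 = [2 0 -1; 0 -3 1; 0 0 1]
T3·…·T1 = [-2 0 1; 0 -3 1; 0 0 1]
T4·…·T1 = [-2 0 1; -2 -3 2; 0 0 1]
T5·…·T1 = [-3 -3/2 2; -2 -3 2; 0 0 1]
T6·…·T1 = [-3 -3/2 5; -2 -3 -2; 0 0 1]

T = [-3 -3/2 5; -2 -3 -2; 0 0 1]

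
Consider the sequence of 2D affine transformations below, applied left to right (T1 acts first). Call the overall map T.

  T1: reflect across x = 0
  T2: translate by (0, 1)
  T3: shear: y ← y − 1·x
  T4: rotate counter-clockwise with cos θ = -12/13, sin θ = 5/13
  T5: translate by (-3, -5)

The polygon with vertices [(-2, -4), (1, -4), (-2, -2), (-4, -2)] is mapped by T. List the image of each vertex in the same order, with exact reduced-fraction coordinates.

T1 reflect across x = 0: (-2, -4) → (2, -4); (1, -4) → (-1, -4); (-2, -2) → (2, -2); (-4, -2) → (4, -2)
T2 translate by (0, 1): (2, -4) → (2, -3); (-1, -4) → (-1, -3); (2, -2) → (2, -1); (4, -2) → (4, -1)
T3 shear: y ← y − 1·x: (2, -3) → (2, -5); (-1, -3) → (-1, -2); (2, -1) → (2, -3); (4, -1) → (4, -5)
T4 rotate counter-clockwise with cos θ = -12/13, sin θ = 5/13: (2, -5) → (1/13, 70/13); (-1, -2) → (22/13, 19/13); (2, -3) → (-9/13, 46/13); (4, -5) → (-23/13, 80/13)
T5 translate by (-3, -5): (1/13, 70/13) → (-38/13, 5/13); (22/13, 19/13) → (-17/13, -46/13); (-9/13, 46/13) → (-48/13, -19/13); (-23/13, 80/13) → (-62/13, 15/13)

image vertices: (-38/13, 5/13), (-17/13, -46/13), (-48/13, -19/13), (-62/13, 15/13)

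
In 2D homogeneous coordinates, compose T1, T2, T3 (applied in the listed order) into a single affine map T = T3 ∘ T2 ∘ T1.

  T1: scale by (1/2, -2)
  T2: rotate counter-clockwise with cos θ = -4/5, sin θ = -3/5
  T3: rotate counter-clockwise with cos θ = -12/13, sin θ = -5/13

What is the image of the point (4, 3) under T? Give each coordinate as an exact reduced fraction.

T(p) = (402/65, -86/65)

T1 scale by (1/2, -2): (4, 3) → (2, -6)
T2 rotate counter-clockwise with cos θ = -4/5, sin θ = -3/5: (2, -6) → (-26/5, 18/5)
T3 rotate counter-clockwise with cos θ = -12/13, sin θ = -5/13: (-26/5, 18/5) → (402/65, -86/65)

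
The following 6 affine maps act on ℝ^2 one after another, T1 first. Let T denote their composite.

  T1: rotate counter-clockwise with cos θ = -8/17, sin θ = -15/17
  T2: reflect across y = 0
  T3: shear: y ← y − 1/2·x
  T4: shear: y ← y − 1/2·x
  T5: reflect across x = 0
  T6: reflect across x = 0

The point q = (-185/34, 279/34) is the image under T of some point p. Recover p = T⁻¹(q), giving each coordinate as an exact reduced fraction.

p = (5, -7/2)

T1 = [-8/17 15/17 0; -15/17 -8/17 0; 0 0 1]
T2·T1 = [-8/17 15/17 0; 15/17 8/17 0; 0 0 1]
T3·…·T1 = [-8/17 15/17 0; 19/17 1/34 0; 0 0 1]
T4·…·T1 = [-8/17 15/17 0; 23/17 -7/17 0; 0 0 1]
T5·…·T1 = [8/17 -15/17 0; 23/17 -7/17 0; 0 0 1]
T6·…·T1 = [-8/17 15/17 0; 23/17 -7/17 0; 0 0 1]
det M = -1; M⁻¹ = [7/17 15/17 0; 23/17 8/17 0; 0 0 1]
M⁻¹ · (-185/34, 279/34)ᵀ = (5, -7/2)ᵀ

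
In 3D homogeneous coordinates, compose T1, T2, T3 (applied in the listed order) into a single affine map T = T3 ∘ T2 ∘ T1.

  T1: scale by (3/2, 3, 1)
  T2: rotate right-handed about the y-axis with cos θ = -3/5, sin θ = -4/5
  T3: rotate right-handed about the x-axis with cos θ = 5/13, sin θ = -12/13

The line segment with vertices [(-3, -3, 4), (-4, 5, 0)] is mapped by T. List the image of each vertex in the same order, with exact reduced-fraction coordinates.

image vertices: (-1/2, -9, 6), (18/5, 87/65, -204/13)

T1 scale by (3/2, 3, 1): (-3, -3, 4) → (-9/2, -9, 4); (-4, 5, 0) → (-6, 15, 0)
T2 rotate right-handed about the y-axis with cos θ = -3/5, sin θ = -4/5: (-9/2, -9, 4) → (-1/2, -9, -6); (-6, 15, 0) → (18/5, 15, -24/5)
T3 rotate right-handed about the x-axis with cos θ = 5/13, sin θ = -12/13: (-1/2, -9, -6) → (-1/2, -9, 6); (18/5, 15, -24/5) → (18/5, 87/65, -204/13)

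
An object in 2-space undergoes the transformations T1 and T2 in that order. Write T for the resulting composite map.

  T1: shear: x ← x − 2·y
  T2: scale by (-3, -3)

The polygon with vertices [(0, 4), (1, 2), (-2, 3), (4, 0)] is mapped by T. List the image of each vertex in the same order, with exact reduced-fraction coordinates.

image vertices: (24, -12), (9, -6), (24, -9), (-12, 0)

T1 shear: x ← x − 2·y: (0, 4) → (-8, 4); (1, 2) → (-3, 2); (-2, 3) → (-8, 3); (4, 0) → (4, 0)
T2 scale by (-3, -3): (-8, 4) → (24, -12); (-3, 2) → (9, -6); (-8, 3) → (24, -9); (4, 0) → (-12, 0)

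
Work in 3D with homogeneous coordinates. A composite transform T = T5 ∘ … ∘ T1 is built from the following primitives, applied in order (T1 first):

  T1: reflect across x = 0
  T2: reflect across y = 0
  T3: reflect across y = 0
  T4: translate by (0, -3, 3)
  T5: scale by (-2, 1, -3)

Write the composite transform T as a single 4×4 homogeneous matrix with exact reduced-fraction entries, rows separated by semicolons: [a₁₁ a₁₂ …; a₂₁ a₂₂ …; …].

T1 = [-1 0 0 0; 0 1 0 0; 0 0 1 0; 0 0 0 1]
T2·T1 = [-1 0 0 0; 0 -1 0 0; 0 0 1 0; 0 0 0 1]
T3·…·T1 = [-1 0 0 0; 0 1 0 0; 0 0 1 0; 0 0 0 1]
T4·…·T1 = [-1 0 0 0; 0 1 0 -3; 0 0 1 3; 0 0 0 1]
T5·…·T1 = [2 0 0 0; 0 1 0 -3; 0 0 -3 -9; 0 0 0 1]

T = [2 0 0 0; 0 1 0 -3; 0 0 -3 -9; 0 0 0 1]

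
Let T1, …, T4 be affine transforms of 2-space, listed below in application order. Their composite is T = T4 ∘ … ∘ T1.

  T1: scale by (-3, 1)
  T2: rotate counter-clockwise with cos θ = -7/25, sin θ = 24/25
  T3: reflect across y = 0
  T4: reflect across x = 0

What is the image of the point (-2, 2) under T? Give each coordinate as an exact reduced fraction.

T(p) = (18/5, -26/5)

T1 scale by (-3, 1): (-2, 2) → (6, 2)
T2 rotate counter-clockwise with cos θ = -7/25, sin θ = 24/25: (6, 2) → (-18/5, 26/5)
T3 reflect across y = 0: (-18/5, 26/5) → (-18/5, -26/5)
T4 reflect across x = 0: (-18/5, -26/5) → (18/5, -26/5)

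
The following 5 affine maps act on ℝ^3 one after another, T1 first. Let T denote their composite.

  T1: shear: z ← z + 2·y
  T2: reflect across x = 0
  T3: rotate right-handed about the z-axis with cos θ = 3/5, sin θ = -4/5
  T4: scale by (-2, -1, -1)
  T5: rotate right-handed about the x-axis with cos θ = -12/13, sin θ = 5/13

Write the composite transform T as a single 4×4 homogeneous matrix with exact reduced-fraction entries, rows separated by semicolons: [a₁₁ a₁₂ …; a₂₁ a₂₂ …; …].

T1 = [1 0 0 0; 0 1 0 0; 0 2 1 0; 0 0 0 1]
T2·T1 = [-1 0 0 0; 0 1 0 0; 0 2 1 0; 0 0 0 1]
T3·…·T1 = [-3/5 4/5 0 0; 4/5 3/5 0 0; 0 2 1 0; 0 0 0 1]
T4·…·T1 = [6/5 -8/5 0 0; -4/5 -3/5 0 0; 0 -2 -1 0; 0 0 0 1]
T5·…·T1 = [6/5 -8/5 0 0; 48/65 86/65 5/13 0; -4/13 21/13 12/13 0; 0 0 0 1]

T = [6/5 -8/5 0 0; 48/65 86/65 5/13 0; -4/13 21/13 12/13 0; 0 0 0 1]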